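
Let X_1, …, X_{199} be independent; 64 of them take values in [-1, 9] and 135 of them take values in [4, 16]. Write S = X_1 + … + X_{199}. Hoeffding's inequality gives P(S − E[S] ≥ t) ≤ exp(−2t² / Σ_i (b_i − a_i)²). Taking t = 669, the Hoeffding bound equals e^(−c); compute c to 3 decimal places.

Σ(b_i − a_i)² = 64·10² + 135·12² = 25840.
c = 2t² / 25840 = 2·669² / 25840 = 34.6409.

34.641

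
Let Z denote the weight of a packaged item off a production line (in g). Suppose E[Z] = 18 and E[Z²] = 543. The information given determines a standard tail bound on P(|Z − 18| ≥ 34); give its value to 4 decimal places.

0.1894

The first two moments determine the variance, so Chebyshev's inequality is the sharpest standard bound available.
Var(Z) = E[Z²] − (E[Z])² = 543 − 324 = 219.
Chebyshev's inequality: P(|Z − μ| ≥ t) ≤ Var(Z)/t² = 219/1156 = 0.1894.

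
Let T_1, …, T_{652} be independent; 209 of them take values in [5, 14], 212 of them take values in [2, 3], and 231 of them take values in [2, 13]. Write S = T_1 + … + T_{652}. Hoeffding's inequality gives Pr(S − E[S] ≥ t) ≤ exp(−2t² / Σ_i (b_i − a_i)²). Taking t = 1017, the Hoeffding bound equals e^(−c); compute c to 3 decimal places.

Σ(b_i − a_i)² = 209·9² + 212·1² + 231·11² = 45092.
c = 2t² / 45092 = 2·1017² / 45092 = 45.8746.

45.875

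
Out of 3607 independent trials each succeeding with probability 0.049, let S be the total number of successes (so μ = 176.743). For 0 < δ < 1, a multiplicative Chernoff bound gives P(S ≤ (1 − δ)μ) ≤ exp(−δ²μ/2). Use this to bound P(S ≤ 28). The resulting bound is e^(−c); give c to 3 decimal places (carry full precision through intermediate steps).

62.589

Write 28 = (1 − δ)μ, so δ = 1 − 28/176.743 = 0.8415779…
Then the exponent is δ²μ/2 = (μ − 28)²/(2μ) = 62.589410.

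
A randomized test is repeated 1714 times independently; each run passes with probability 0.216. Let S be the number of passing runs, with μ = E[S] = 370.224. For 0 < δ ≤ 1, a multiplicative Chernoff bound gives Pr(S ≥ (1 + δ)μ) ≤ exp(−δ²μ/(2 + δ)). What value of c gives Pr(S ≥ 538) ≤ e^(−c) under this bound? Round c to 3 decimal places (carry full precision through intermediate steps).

Write 538 = (1 + δ)μ, so δ = 538/370.224 − 1 = 0.4531743…
Then the exponent is δ²μ/(2 + δ) = (538 − μ)² / (μ·(2 + δ)) = 30.993220.

30.993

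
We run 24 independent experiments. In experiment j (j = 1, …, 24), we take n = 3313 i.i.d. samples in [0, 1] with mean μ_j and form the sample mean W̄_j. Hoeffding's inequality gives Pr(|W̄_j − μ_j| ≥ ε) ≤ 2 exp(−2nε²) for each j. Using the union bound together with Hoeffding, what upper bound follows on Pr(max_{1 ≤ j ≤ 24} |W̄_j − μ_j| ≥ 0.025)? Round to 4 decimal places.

0.7633

Per-experiment Hoeffding bound: 2·exp(−2·3313·0.025²) = 2·exp(−4.14125) = 0.031806.
Union bound over 24 events: 24·0.031806 = 0.76334.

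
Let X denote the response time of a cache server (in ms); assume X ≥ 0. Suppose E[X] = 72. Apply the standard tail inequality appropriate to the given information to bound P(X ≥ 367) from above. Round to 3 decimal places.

0.196

Only the mean of a non-negative variable is known, so Markov's inequality is the applicable tail bound.
Markov's inequality: for a non-negative random variable, P(X ≥ a) ≤ E[X]/a.
Here E[X] = 72 and a = 367, so the bound is 72/367 = 0.1962.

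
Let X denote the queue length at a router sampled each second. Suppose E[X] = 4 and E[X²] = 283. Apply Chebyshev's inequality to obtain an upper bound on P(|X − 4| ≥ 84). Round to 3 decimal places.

0.038

Var(X) = E[X²] − (E[X])² = 283 − 16 = 267.
Chebyshev's inequality: P(|X − μ| ≥ t) ≤ Var(X)/t² = 267/7056 = 0.0378.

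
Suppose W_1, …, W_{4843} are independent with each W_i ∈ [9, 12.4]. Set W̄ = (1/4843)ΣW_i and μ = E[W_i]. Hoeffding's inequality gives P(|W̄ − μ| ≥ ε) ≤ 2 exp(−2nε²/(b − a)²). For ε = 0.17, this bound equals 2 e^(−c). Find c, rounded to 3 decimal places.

24.215

c = 2nε²/(b − a)² = 2·4843·0.17² / 3.4² = 24.2150.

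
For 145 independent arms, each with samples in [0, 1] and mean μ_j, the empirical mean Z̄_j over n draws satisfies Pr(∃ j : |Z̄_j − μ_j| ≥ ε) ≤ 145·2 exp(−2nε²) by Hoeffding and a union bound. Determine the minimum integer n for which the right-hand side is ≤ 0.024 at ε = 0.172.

159

Need 2·145·exp(−2nε²) ≤ 0.024, i.e. exp(−2nε²) ≤ 0.024/290.
So 2nε² ≥ ln(290/0.024) = 9.399582.
Hence n ≥ 9.399582/(2·0.172²) = 158.863.
The smallest integer n is 159.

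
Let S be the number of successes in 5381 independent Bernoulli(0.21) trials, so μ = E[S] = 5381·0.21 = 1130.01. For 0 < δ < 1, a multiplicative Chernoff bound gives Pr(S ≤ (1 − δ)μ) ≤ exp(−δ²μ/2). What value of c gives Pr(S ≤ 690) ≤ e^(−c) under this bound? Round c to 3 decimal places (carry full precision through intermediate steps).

Write 690 = (1 − δ)μ, so δ = 1 − 690/1130.01 = 0.3893859…
Then the exponent is δ²μ/2 = (μ − 690)²/(2μ) = 85.666853.

85.667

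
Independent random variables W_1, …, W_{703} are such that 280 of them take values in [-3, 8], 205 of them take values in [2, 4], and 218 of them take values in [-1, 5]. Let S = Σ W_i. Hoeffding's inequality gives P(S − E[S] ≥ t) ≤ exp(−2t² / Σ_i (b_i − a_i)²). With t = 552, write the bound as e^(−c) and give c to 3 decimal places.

14.323

Σ(b_i − a_i)² = 280·11² + 205·2² + 218·6² = 42548.
c = 2t² / 42548 = 2·552² / 42548 = 14.3228.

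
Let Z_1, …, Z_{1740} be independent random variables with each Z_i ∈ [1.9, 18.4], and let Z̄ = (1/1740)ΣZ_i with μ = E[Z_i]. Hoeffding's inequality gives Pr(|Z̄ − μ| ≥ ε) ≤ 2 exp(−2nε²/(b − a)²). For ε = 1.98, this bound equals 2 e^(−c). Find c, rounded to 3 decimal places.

c = 2nε²/(b − a)² = 2·1740·1.98² / 16.5² = 50.1120.

50.112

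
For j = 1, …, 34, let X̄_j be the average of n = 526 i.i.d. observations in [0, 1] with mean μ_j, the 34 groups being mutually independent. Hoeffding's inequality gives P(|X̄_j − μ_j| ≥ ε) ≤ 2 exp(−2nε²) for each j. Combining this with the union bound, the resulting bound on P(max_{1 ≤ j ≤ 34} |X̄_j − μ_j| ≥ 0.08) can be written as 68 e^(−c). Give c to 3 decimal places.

6.733

Union bound over the 34 events: P(max_{1 ≤ j ≤ 34} |X̄_j − μ_j| ≥ 0.08) ≤ 34·2·exp(−2nε²) = 68 exp(−2·526·0.08²).
So c = 2·526·0.08² = 6.7328.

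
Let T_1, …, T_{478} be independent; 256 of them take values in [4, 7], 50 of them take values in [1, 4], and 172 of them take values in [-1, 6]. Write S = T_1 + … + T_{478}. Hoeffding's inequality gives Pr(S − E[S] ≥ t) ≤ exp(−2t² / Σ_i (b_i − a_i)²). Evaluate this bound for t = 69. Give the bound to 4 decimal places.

Σ(b_i − a_i)² = 256·3² + 50·3² + 172·7² = 11182.
Exponent = 2·69² / 11182 = 0.85155.
Bound = exp(−0.85155) = 0.42675.

0.4268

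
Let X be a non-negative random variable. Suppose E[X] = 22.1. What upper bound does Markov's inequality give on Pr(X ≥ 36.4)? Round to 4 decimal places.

0.6071

Markov's inequality: for a non-negative random variable, Pr(X ≥ a) ≤ E[X]/a.
Here E[X] = 22.1 and a = 36.4, so the bound is 22.1/36.4 = 0.6071.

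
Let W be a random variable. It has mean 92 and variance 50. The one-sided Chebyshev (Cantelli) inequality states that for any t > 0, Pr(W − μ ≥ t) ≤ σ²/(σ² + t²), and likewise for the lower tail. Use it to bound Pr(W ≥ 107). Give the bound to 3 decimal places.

Here σ² = 50 and t = 15, so σ² + t² = 275.
Cantelli's bound: 50/275 = 0.1818.

0.182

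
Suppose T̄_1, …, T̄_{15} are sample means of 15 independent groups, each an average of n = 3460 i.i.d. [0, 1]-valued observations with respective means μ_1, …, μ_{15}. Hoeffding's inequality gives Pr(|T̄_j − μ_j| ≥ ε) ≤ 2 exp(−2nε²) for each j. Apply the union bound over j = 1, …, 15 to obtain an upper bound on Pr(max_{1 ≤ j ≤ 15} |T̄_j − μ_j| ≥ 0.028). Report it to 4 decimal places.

0.1321

Per-experiment Hoeffding bound: 2·exp(−2·3460·0.028²) = 2·exp(−5.42528) = 0.0088077.
Union bound over 15 events: 15·0.0088077 = 0.13211.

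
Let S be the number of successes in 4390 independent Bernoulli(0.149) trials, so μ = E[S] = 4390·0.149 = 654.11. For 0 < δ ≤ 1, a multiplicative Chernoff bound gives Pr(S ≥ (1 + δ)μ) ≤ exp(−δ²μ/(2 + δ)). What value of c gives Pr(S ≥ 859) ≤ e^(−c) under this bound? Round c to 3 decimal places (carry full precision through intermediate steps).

27.744

Write 859 = (1 + δ)μ, so δ = 859/654.11 − 1 = 0.3132348…
Then the exponent is δ²μ/(2 + δ) = (859 − μ)² / (μ·(2 + δ)) = 27.744124.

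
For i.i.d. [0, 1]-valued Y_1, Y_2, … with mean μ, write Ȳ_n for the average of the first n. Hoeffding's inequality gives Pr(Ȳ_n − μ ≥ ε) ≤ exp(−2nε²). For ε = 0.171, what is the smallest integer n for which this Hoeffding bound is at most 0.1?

Require exp(−2nε²) ≤ 0.1, i.e. 2nε² ≥ ln(1/0.1) = 2.302585.
So n ≥ 2.302585 / (2·0.171²) = 39.373.
The smallest integer n is 40.

40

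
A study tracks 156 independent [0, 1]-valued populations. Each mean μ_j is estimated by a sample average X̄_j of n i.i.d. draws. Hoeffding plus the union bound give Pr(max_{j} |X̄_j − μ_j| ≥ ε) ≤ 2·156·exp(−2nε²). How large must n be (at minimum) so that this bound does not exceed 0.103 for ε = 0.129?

241

Need 2·156·exp(−2nε²) ≤ 0.103, i.e. exp(−2nε²) ≤ 0.103/312.
So 2nε² ≥ ln(312/0.103) = 8.016029.
Hence n ≥ 8.016029/(2·0.129²) = 240.852.
The smallest integer n is 241.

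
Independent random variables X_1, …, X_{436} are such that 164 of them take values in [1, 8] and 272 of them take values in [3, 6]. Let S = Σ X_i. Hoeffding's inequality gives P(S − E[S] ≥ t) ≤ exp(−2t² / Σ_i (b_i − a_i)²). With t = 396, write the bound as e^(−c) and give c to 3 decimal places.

29.915

Σ(b_i − a_i)² = 164·7² + 272·3² = 10484.
c = 2t² / 10484 = 2·396² / 10484 = 29.9153.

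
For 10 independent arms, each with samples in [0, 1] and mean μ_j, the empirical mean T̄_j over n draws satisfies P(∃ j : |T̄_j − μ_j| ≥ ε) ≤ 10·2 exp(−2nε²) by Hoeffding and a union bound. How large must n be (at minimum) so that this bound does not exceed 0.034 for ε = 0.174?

Need 2·10·exp(−2nε²) ≤ 0.034, i.e. exp(−2nε²) ≤ 0.034/20.
So 2nε² ≥ ln(20/0.034) = 6.377127.
Hence n ≥ 6.377127/(2·0.174²) = 105.317.
The smallest integer n is 106.

106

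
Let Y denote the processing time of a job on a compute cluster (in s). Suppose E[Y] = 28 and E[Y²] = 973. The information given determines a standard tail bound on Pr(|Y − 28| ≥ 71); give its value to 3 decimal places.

The first two moments determine the variance, so Chebyshev's inequality is the sharpest standard bound available.
Var(Y) = E[Y²] − (E[Y])² = 973 − 784 = 189.
Chebyshev's inequality: Pr(|Y − μ| ≥ t) ≤ Var(Y)/t² = 189/5041 = 0.0375.

0.037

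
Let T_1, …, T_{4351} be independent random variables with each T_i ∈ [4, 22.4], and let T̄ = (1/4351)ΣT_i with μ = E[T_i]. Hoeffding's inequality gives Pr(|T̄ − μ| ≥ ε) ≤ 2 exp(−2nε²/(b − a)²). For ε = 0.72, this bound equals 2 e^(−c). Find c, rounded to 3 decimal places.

13.324

c = 2nε²/(b − a)² = 2·4351·0.72² / 18.4² = 13.3244.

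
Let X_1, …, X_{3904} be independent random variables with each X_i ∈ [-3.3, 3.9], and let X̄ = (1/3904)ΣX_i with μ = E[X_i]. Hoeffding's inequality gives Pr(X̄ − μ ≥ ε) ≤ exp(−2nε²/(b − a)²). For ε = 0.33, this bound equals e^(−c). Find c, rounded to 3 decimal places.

16.402

c = 2nε²/(b − a)² = 2·3904·0.33² / 7.2² = 16.4022.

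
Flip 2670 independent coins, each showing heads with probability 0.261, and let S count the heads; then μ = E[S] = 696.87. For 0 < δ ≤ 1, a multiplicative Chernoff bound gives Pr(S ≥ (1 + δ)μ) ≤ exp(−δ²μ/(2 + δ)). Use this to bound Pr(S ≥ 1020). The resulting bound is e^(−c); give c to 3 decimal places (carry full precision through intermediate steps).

Write 1020 = (1 + δ)μ, so δ = 1020/696.87 − 1 = 0.4636876…
Then the exponent is δ²μ/(2 + δ) = (1020 − μ)² / (μ·(2 + δ)) = 60.815902.

60.816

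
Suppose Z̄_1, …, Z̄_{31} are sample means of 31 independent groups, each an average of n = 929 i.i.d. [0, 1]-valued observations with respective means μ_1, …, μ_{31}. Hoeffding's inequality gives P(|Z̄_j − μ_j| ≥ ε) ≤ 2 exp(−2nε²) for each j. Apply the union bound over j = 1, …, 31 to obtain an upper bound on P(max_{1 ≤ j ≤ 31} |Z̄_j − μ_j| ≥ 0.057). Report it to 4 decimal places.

0.1482

Per-experiment Hoeffding bound: 2·exp(−2·929·0.057²) = 2·exp(−6.03664) = 0.0047791.
Union bound over 31 events: 31·0.0047791 = 0.14815.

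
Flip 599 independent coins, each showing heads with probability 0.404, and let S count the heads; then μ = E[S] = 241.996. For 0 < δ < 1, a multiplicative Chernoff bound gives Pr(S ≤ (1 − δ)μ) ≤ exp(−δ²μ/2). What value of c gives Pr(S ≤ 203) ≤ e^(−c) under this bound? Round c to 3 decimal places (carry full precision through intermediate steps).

3.142

Write 203 = (1 − δ)μ, so δ = 1 − 203/241.996 = 0.1611432…
Then the exponent is δ²μ/2 = (μ − 203)²/(2μ) = 3.141969.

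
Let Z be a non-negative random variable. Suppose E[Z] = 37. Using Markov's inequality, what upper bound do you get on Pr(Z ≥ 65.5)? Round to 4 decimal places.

Markov's inequality: for a non-negative random variable, Pr(Z ≥ a) ≤ E[Z]/a.
Here E[Z] = 37 and a = 65.5, so the bound is 37/65.5 = 0.5649.

0.5649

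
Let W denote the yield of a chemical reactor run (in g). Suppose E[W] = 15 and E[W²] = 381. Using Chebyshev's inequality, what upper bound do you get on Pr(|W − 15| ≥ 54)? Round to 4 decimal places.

Var(W) = E[W²] − (E[W])² = 381 − 225 = 156.
Chebyshev's inequality: Pr(|W − μ| ≥ t) ≤ Var(W)/t² = 156/2916 = 0.0535.

0.0535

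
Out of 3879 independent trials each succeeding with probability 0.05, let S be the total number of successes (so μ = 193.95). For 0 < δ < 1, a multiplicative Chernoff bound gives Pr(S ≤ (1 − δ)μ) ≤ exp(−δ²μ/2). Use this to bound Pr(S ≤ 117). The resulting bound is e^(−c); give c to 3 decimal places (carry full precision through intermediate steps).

15.265

Write 117 = (1 − δ)μ, so δ = 1 − 117/193.95 = 0.3967517…
Then the exponent is δ²μ/2 = (μ − 117)²/(2μ) = 15.265023.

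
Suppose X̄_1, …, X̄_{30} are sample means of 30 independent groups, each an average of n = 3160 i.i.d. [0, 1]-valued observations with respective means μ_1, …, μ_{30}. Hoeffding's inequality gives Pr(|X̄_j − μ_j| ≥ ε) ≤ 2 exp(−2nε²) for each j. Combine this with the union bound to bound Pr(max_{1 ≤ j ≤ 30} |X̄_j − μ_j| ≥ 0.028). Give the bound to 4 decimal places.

0.4229

Per-experiment Hoeffding bound: 2·exp(−2·3160·0.028²) = 2·exp(−4.95488) = 0.014098.
Union bound over 30 events: 30·0.014098 = 0.42294.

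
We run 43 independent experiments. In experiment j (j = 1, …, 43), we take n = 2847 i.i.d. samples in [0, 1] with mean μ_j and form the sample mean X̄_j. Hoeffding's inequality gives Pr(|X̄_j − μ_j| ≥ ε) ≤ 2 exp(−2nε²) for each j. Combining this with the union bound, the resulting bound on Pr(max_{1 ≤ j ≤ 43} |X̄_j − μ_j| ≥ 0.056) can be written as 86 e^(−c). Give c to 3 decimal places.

Union bound over the 43 events: Pr(max_{1 ≤ j ≤ 43} |X̄_j − μ_j| ≥ 0.056) ≤ 43·2·exp(−2nε²) = 86 exp(−2·2847·0.056²).
So c = 2·2847·0.056² = 17.8564.

17.856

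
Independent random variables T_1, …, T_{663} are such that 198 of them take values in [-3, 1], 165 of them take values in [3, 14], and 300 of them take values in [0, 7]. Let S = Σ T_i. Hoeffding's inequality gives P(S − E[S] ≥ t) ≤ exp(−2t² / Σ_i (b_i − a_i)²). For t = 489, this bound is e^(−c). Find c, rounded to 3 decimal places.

12.641

Σ(b_i − a_i)² = 198·4² + 165·11² + 300·7² = 37833.
c = 2t² / 37833 = 2·489² / 37833 = 12.6409.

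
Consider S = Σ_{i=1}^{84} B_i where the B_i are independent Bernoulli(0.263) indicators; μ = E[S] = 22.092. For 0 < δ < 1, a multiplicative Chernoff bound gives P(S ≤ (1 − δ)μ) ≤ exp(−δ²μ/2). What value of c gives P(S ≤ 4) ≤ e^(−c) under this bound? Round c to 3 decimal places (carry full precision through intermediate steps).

7.408

Write 4 = (1 − δ)μ, so δ = 1 − 4/22.092 = 0.818939…
Then the exponent is δ²μ/2 = (μ − 4)²/(2μ) = 7.408122.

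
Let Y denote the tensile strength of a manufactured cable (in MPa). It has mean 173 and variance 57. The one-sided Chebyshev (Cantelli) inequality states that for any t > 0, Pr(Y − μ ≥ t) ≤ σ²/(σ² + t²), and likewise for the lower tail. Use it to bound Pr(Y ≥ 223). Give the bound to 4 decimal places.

Here σ² = 57 and t = 50, so σ² + t² = 2557.
Cantelli's bound: 57/2557 = 0.0223.

0.0223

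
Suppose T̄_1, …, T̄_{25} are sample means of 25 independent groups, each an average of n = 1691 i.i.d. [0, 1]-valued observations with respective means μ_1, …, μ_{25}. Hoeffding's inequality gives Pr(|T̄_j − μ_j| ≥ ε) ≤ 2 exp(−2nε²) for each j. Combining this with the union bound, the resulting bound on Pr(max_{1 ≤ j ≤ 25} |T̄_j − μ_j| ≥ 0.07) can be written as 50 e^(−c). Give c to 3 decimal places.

16.572

Union bound over the 25 events: Pr(max_{1 ≤ j ≤ 25} |T̄_j − μ_j| ≥ 0.07) ≤ 25·2·exp(−2nε²) = 50 exp(−2·1691·0.07²).
So c = 2·1691·0.07² = 16.5718.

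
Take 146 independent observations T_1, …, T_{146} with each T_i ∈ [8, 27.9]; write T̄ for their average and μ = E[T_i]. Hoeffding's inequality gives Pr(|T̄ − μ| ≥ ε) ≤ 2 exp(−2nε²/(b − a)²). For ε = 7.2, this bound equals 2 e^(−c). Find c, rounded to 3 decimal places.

38.224

c = 2nε²/(b − a)² = 2·146·7.2² / 19.9² = 38.2245.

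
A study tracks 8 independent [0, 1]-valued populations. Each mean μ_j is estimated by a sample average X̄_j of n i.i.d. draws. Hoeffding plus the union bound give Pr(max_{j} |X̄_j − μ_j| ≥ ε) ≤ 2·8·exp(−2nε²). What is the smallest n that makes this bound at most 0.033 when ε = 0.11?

256

Need 2·8·exp(−2nε²) ≤ 0.033, i.e. exp(−2nε²) ≤ 0.033/16.
So 2nε² ≥ ln(16/0.033) = 6.183836.
Hence n ≥ 6.183836/(2·0.11²) = 255.530.
The smallest integer n is 256.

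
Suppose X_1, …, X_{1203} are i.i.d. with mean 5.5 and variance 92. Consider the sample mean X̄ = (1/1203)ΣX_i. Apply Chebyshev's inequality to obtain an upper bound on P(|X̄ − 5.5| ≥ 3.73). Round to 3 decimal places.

0.005

Var(X̄) = Var(X_i)/n = 92/1203 = 0.076475.
Chebyshev: P(|X̄ − 5.5| ≥ 3.73) ≤ Var(X̄)/(3.73)² = 92/(1203·3.73²) = 0.0055.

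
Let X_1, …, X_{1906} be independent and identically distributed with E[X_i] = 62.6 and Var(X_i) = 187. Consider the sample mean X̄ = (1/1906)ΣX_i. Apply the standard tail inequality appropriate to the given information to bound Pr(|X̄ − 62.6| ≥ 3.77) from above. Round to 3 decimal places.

With mean and variance of each term known, Chebyshev's inequality bounds the deviation of the sum (or sample mean).
Var(X̄) = Var(X_i)/n = 187/1906 = 0.098111.
Chebyshev: Pr(|X̄ − 62.6| ≥ 3.77) ≤ Var(X̄)/(3.77)² = 187/(1906·3.77²) = 0.0069.

0.007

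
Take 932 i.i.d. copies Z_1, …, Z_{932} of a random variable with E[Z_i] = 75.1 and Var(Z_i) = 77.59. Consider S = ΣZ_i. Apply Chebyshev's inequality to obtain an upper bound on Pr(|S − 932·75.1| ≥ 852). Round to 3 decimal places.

Var(S) = n·Var(Z_i) = 932·77.59 = 72313.88.
Chebyshev: Pr(|S − 932·75.1| ≥ 852) ≤ Var(S)/852² = 72313.88/725904 = 0.0996.

0.100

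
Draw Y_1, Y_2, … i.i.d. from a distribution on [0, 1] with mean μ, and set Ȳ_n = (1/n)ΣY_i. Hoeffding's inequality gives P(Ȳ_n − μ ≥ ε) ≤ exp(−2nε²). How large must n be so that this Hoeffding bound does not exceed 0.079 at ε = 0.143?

63

Require exp(−2nε²) ≤ 0.079, i.e. 2nε² ≥ ln(1/0.079) = 2.538307.
So n ≥ 2.538307 / (2·0.143²) = 62.064.
The smallest integer n is 63.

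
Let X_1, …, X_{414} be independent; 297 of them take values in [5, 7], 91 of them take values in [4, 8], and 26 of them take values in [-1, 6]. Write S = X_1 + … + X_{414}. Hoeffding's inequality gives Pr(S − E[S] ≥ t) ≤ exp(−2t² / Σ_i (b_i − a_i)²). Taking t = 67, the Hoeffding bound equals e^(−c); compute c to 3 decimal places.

Σ(b_i − a_i)² = 297·2² + 91·4² + 26·7² = 3918.
c = 2t² / 3918 = 2·67² / 3918 = 2.2915.

2.291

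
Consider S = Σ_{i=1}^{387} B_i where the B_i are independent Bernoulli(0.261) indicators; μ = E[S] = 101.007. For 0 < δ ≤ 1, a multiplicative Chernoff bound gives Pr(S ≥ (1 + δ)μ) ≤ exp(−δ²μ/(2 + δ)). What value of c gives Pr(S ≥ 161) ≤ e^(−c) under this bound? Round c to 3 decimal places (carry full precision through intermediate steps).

13.737

Write 161 = (1 + δ)μ, so δ = 161/101.007 − 1 = 0.5939489…
Then the exponent is δ²μ/(2 + δ) = (161 − μ)² / (μ·(2 + δ)) = 13.736885.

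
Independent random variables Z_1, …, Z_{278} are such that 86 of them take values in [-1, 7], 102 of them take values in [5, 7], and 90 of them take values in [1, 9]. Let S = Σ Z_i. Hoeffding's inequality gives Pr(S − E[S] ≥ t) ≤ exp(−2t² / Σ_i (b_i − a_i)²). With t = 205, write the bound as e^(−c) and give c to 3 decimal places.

Σ(b_i − a_i)² = 86·8² + 102·2² + 90·8² = 11672.
c = 2t² / 11672 = 2·205² / 11672 = 7.2010.

7.201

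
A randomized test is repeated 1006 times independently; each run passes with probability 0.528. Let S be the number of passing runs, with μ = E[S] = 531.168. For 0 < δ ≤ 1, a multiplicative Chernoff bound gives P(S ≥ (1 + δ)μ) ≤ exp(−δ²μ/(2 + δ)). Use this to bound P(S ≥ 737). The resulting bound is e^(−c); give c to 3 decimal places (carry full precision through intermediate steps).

33.408

Write 737 = (1 + δ)μ, so δ = 737/531.168 − 1 = 0.3875083…
Then the exponent is δ²μ/(2 + δ) = (737 − μ)² / (μ·(2 + δ)) = 33.407886.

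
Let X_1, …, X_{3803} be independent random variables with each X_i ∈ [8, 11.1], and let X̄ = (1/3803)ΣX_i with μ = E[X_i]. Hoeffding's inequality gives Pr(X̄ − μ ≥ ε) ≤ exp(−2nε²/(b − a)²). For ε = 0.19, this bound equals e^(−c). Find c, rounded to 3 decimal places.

c = 2nε²/(b − a)² = 2·3803·0.19² / 3.1² = 28.5720.

28.572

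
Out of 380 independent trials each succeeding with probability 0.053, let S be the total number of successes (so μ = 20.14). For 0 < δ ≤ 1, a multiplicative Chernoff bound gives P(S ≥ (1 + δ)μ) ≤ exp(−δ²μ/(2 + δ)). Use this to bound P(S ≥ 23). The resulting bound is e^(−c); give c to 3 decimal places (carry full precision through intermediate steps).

Write 23 = (1 + δ)μ, so δ = 23/20.14 − 1 = 0.142006…
Then the exponent is δ²μ/(2 + δ) = (23 − μ)² / (μ·(2 + δ)) = 0.189606.

0.190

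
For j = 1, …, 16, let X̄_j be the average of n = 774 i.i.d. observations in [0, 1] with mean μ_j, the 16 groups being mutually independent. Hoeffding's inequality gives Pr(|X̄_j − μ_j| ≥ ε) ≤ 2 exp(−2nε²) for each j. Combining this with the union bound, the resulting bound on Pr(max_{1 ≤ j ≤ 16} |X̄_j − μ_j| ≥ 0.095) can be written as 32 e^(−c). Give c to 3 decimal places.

Union bound over the 16 events: Pr(max_{1 ≤ j ≤ 16} |X̄_j − μ_j| ≥ 0.095) ≤ 16·2·exp(−2nε²) = 32 exp(−2·774·0.095²).
So c = 2·774·0.095² = 13.9707.

13.971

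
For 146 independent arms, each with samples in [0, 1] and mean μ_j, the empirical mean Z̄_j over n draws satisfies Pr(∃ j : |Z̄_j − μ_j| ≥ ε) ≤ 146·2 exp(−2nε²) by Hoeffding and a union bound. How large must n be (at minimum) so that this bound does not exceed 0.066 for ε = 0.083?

610

Need 2·146·exp(−2nε²) ≤ 0.066, i.e. exp(−2nε²) ≤ 0.066/292.
So 2nε² ≥ ln(292/0.066) = 8.394854.
Hence n ≥ 8.394854/(2·0.083²) = 609.294.
The smallest integer n is 610.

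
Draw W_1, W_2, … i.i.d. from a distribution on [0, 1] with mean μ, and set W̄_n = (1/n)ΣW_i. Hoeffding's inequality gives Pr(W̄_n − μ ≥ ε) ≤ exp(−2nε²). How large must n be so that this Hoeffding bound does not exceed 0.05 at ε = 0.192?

41

Require exp(−2nε²) ≤ 0.05, i.e. 2nε² ≥ ln(1/0.05) = 2.995732.
So n ≥ 2.995732 / (2·0.192²) = 40.632.
The smallest integer n is 41.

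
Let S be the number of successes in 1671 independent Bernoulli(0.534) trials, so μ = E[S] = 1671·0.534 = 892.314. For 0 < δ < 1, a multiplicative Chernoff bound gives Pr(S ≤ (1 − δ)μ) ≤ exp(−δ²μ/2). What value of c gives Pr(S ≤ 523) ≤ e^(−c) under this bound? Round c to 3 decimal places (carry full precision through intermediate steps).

Write 523 = (1 − δ)μ, so δ = 1 − 523/892.314 = 0.4138835…
Then the exponent is δ²μ/2 = (μ − 523)²/(2μ) = 76.426477.

76.426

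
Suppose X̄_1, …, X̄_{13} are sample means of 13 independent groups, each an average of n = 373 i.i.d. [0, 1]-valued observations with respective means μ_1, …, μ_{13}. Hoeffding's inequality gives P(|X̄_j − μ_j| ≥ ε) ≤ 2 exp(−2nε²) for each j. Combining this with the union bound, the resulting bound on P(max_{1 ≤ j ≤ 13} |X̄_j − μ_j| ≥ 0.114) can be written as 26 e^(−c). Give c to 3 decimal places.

Union bound over the 13 events: P(max_{1 ≤ j ≤ 13} |X̄_j − μ_j| ≥ 0.114) ≤ 13·2·exp(−2nε²) = 26 exp(−2·373·0.114²).
So c = 2·373·0.114² = 9.6950.

9.695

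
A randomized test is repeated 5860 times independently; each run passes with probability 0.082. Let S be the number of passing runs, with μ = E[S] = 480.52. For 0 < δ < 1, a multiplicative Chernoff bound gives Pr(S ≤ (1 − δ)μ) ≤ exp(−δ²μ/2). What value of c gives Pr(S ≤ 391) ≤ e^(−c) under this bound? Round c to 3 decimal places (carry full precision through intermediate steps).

Write 391 = (1 − δ)μ, so δ = 1 − 391/480.52 = 0.1862982…
Then the exponent is δ²μ/2 = (μ − 391)²/(2μ) = 8.338706.

8.339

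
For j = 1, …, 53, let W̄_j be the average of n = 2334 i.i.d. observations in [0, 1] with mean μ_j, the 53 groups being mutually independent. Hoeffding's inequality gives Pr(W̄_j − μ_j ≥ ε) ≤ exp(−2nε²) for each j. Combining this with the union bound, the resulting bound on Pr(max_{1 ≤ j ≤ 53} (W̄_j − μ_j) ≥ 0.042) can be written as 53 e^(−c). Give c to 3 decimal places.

Union bound over the 53 events: Pr(max_{1 ≤ j ≤ 53} (W̄_j − μ_j) ≥ 0.042) ≤ 53·exp(−2nε²) = 53 exp(−2·2334·0.042²).
So c = 2·2334·0.042² = 8.2344.

8.234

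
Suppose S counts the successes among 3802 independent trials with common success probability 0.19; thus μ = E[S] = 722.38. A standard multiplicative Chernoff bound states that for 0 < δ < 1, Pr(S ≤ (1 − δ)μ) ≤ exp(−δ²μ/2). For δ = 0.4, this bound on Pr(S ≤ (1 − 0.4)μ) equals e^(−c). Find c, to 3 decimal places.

c = δ²μ/2 = 0.4²·722.38/2 = 57.7904.

57.790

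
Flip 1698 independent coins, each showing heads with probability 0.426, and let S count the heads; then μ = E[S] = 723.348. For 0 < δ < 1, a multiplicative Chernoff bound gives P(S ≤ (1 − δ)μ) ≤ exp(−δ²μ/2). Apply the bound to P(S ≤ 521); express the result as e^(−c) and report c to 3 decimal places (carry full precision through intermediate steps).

Write 521 = (1 − δ)μ, so δ = 1 − 521/723.348 = 0.2797381…
Then the exponent is δ²μ/2 = (μ − 521)²/(2μ) = 28.302223.

28.302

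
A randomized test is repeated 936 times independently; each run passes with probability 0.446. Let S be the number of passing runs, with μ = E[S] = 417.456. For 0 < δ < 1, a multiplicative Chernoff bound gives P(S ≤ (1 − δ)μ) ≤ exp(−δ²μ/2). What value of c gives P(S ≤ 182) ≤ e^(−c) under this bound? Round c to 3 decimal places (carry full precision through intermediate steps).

66.402

Write 182 = (1 − δ)μ, so δ = 1 − 182/417.456 = 0.5640259…
Then the exponent is δ²μ/2 = (μ − 182)²/(2μ) = 66.401642.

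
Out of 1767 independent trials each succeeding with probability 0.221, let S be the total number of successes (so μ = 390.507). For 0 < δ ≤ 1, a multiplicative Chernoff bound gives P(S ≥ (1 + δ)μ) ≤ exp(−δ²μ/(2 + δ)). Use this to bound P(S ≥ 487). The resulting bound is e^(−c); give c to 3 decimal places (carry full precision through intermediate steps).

Write 487 = (1 + δ)μ, so δ = 487/390.507 − 1 = 0.2470967…
Then the exponent is δ²μ/(2 + δ) = (487 − μ)² / (μ·(2 + δ)) = 10.610627.

10.611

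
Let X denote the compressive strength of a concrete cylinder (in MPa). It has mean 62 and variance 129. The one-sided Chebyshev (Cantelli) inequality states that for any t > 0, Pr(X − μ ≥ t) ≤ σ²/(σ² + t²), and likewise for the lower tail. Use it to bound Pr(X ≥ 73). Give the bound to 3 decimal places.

Here σ² = 129 and t = 11, so σ² + t² = 250.
Cantelli's bound: 129/250 = 0.5160.

0.516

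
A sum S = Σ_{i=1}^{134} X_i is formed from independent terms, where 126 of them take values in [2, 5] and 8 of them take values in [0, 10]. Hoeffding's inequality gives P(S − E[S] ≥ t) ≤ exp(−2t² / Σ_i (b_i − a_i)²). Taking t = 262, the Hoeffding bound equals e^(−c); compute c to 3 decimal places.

Σ(b_i − a_i)² = 126·3² + 8·10² = 1934.
c = 2t² / 1934 = 2·262² / 1934 = 70.9866.

70.987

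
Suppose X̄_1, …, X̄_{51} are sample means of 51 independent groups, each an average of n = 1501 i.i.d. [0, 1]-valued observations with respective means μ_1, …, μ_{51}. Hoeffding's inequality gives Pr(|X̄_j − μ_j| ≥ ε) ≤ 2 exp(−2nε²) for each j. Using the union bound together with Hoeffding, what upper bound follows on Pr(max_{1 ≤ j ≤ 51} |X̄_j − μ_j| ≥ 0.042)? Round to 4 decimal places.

Per-experiment Hoeffding bound: 2·exp(−2·1501·0.042²) = 2·exp(−5.29553) = 0.010028.
Union bound over 51 events: 51·0.010028 = 0.51142.

0.5114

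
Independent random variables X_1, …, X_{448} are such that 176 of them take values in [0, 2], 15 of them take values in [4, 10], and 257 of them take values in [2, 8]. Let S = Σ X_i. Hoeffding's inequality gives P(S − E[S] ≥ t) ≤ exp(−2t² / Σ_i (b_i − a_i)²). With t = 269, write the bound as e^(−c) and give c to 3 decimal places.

Σ(b_i − a_i)² = 176·2² + 15·6² + 257·6² = 10496.
c = 2t² / 10496 = 2·269² / 10496 = 13.7883.

13.788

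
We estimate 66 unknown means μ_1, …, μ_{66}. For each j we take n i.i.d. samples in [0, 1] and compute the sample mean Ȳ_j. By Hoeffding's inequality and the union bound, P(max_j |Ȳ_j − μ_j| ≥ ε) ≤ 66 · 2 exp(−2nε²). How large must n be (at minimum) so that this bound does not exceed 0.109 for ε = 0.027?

4870

Need 2·66·exp(−2nε²) ≤ 0.109, i.e. exp(−2nε²) ≤ 0.109/132.
So 2nε² ≥ ln(132/0.109) = 7.099209.
Hence n ≥ 7.099209/(2·0.027²) = 4869.142.
The smallest integer n is 4870.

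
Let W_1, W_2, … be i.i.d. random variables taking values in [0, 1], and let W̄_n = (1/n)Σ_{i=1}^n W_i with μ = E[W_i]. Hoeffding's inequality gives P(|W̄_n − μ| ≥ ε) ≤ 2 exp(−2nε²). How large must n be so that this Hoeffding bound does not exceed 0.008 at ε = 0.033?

2536

Require 2·exp(−2nε²) ≤ 0.008, i.e. 2nε² ≥ ln(2/0.008) = 5.521461.
So n ≥ 5.521461 / (2·0.033²) = 2535.106.
The smallest integer n is 2536.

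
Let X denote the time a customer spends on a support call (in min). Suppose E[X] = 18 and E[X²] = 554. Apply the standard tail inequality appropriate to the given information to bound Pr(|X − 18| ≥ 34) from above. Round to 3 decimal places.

The first two moments determine the variance, so Chebyshev's inequality is the sharpest standard bound available.
Var(X) = E[X²] − (E[X])² = 554 − 324 = 230.
Chebyshev's inequality: Pr(|X − μ| ≥ t) ≤ Var(X)/t² = 230/1156 = 0.1990.

0.199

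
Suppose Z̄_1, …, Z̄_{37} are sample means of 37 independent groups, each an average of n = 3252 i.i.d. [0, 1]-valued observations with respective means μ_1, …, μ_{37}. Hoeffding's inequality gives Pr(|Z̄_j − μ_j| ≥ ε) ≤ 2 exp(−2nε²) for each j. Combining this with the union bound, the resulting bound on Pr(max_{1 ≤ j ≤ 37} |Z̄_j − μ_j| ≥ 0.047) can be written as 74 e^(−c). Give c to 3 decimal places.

14.367

Union bound over the 37 events: Pr(max_{1 ≤ j ≤ 37} |Z̄_j − μ_j| ≥ 0.047) ≤ 37·2·exp(−2nε²) = 74 exp(−2·3252·0.047²).
So c = 2·3252·0.047² = 14.3673.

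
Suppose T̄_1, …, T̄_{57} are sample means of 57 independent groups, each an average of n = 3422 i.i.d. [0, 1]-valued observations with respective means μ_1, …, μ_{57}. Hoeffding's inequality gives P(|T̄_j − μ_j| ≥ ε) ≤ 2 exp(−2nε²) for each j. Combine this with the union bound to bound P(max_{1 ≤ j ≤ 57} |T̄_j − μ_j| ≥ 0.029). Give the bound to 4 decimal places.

0.3607

Per-experiment Hoeffding bound: 2·exp(−2·3422·0.029²) = 2·exp(−5.75580) = 0.0063287.
Union bound over 57 events: 57·0.0063287 = 0.36074.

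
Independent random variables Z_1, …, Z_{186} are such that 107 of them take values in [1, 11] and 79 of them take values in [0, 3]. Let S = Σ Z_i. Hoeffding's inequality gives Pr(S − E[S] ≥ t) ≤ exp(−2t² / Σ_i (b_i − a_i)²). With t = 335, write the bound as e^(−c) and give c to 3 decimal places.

19.670

Σ(b_i − a_i)² = 107·10² + 79·3² = 11411.
c = 2t² / 11411 = 2·335² / 11411 = 19.6696.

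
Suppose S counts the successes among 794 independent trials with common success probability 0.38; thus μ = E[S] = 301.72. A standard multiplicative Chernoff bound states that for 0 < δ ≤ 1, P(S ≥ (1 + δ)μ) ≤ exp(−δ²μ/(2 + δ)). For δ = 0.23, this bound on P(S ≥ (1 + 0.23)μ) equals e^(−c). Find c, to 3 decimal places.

c = δ²μ/(2 + δ) = 0.23²·301.72/(2 + 0.23) = 7.1574.

7.157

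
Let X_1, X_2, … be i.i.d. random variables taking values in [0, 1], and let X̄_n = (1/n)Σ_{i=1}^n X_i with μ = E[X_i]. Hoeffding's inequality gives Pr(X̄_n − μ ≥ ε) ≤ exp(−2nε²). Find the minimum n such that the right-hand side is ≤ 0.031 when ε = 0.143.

85

Require exp(−2nε²) ≤ 0.031, i.e. 2nε² ≥ ln(1/0.031) = 3.473768.
So n ≥ 3.473768 / (2·0.143²) = 84.937.
The smallest integer n is 85.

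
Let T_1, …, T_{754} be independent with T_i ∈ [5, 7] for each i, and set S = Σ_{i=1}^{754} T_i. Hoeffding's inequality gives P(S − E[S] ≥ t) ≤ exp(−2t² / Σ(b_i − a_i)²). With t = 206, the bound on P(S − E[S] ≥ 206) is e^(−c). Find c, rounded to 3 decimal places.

Σ(b_i − a_i)² = 754·(2)² = 3016.
c = 2t²/3016 = 2·206²/3016 = 28.1406.

28.141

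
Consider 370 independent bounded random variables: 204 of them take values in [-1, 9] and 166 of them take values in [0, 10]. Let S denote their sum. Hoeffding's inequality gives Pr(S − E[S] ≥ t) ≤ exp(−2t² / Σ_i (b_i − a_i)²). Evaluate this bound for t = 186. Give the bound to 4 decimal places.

Σ(b_i − a_i)² = 204·10² + 166·10² = 37000.
Exponent = 2·186² / 37000 = 1.87005.
Bound = exp(−1.87005) = 0.15412.

0.1541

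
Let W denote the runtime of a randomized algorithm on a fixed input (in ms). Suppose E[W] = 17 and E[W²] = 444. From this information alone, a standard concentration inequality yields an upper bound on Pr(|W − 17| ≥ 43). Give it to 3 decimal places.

0.084

The first two moments determine the variance, so Chebyshev's inequality is the sharpest standard bound available.
Var(W) = E[W²] − (E[W])² = 444 − 289 = 155.
Chebyshev's inequality: Pr(|W − μ| ≥ t) ≤ Var(W)/t² = 155/1849 = 0.0838.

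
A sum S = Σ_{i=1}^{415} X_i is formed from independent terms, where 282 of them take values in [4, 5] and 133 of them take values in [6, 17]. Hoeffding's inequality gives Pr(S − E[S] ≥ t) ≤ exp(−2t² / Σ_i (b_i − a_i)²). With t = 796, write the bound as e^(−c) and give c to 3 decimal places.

Σ(b_i − a_i)² = 282·1² + 133·11² = 16375.
c = 2t² / 16375 = 2·796² / 16375 = 77.3882.

77.388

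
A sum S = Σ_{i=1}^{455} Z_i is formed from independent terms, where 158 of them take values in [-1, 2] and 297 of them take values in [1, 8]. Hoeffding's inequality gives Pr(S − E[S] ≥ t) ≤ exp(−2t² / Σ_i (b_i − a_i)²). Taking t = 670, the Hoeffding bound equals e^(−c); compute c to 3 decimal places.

Σ(b_i − a_i)² = 158·3² + 297·7² = 15975.
c = 2t² / 15975 = 2·670² / 15975 = 56.2003.

56.200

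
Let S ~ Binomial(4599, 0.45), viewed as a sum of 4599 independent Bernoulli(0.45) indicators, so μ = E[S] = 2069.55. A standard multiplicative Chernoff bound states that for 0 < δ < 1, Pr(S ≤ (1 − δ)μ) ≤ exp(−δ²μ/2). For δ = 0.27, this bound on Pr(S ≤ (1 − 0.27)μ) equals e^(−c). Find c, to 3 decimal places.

c = δ²μ/2 = 0.27²·2069.55/2 = 75.4351.

75.435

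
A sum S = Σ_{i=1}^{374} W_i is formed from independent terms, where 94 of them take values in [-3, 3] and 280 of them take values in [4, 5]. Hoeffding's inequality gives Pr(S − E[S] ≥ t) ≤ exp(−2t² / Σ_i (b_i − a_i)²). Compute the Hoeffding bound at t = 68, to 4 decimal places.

Σ(b_i − a_i)² = 94·6² + 280·1² = 3664.
Exponent = 2·68² / 3664 = 2.52402.
Bound = exp(−2.52402) = 0.08014.

0.0801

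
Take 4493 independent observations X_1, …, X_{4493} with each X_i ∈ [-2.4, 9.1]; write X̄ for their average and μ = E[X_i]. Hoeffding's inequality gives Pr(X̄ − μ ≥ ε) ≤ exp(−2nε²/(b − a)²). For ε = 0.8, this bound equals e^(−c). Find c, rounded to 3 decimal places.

43.486

c = 2nε²/(b − a)² = 2·4493·0.8² / 11.5² = 43.4861.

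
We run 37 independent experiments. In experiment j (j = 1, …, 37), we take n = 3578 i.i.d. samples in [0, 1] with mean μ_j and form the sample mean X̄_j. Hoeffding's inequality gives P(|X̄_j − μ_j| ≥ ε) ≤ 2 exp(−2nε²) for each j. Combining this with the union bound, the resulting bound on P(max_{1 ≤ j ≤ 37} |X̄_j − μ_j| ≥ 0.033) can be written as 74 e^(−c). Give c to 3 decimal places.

7.793

Union bound over the 37 events: P(max_{1 ≤ j ≤ 37} |X̄_j − μ_j| ≥ 0.033) ≤ 37·2·exp(−2nε²) = 74 exp(−2·3578·0.033²).
So c = 2·3578·0.033² = 7.7929.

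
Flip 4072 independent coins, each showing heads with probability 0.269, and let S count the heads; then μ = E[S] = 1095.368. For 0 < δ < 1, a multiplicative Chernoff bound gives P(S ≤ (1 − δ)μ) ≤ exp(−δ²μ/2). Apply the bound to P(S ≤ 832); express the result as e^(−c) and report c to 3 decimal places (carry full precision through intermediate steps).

31.662

Write 832 = (1 − δ)μ, so δ = 1 − 832/1095.368 = 0.2404379…
Then the exponent is δ²μ/2 = (μ − 832)²/(2μ) = 31.661827.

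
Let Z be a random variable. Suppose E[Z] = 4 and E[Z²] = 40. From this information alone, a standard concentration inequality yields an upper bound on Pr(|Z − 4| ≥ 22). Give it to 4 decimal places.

0.0496

The first two moments determine the variance, so Chebyshev's inequality is the sharpest standard bound available.
Var(Z) = E[Z²] − (E[Z])² = 40 − 16 = 24.
Chebyshev's inequality: Pr(|Z − μ| ≥ t) ≤ Var(Z)/t² = 24/484 = 0.0496.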